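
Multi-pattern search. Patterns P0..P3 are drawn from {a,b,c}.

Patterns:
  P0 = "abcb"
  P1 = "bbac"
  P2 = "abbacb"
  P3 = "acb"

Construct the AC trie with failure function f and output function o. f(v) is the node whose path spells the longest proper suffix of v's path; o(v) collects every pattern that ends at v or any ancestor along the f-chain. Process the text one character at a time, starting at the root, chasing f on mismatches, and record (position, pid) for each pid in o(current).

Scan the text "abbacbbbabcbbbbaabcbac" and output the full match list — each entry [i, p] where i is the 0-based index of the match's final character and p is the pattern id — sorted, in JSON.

Build:
Trie nodes:
  0='ε' goto a→1 b→5
  1='a' goto b→2 c→13
  2='ab' goto b→9 c→3
  3='abc' goto b→4
  4='abcb' goto ·  [P0 ends]
  5='b' goto b→6
  6='bb' goto a→7
  7='bba' goto c→8
  8='bbac' goto ·  [P1 ends]
  9='abb' goto a→10
  10='abba' goto c→11
  11='abbac' goto b→12
  12='abbacb' goto ·  [P2 ends]
  13='ac' goto b→14
  14='acb' goto ·  [P3 ends]

Failure links (BFS by depth):
  n1('a'): parent n0 fail=0; on 'a' 0 → fail=0;  out ∅∪∅=∅
  n5('b'): parent n0 fail=0; on 'b' 0 → fail=0;  out ∅∪∅=∅
  n2('ab'): parent n1 fail=0; on 'b' 0 → fail=5;  out ∅∪∅=∅
  n6('bb'): parent n5 fail=0; on 'b' 0 → fail=5;  out ∅∪∅=∅
  n13('ac'): parent n1 fail=0; on 'c' 0 → fail=0;  out ∅∪∅=∅
  n3('abc'): parent n2 fail=5; on 'c' 5→0 → fail=0;  out ∅∪∅=∅
  n7('bba'): parent n6 fail=5; on 'a' 5→0 → fail=1;  out ∅∪∅=∅
  n9('abb'): parent n2 fail=5; on 'b' 5 → fail=6;  out ∅∪∅=∅
  n14('acb'): parent n13 fail=0; on 'b' 0 → fail=5;  out {3}∪∅={3}
  n4('abcb'): parent n3 fail=0; on 'b' 0 → fail=5;  out {0}∪∅={0}
  n8('bbac'): parent n7 fail=1; on 'c' 1 → fail=13;  out {1}∪∅={1}
  n10('abba'): parent n9 fail=6; on 'a' 6 → fail=7;  out ∅∪∅=∅
  n11('abbac'): parent n10 fail=7; on 'c' 7 → fail=8;  out ∅∪{1}={1}
  n12('abbacb'): parent n11 fail=8; on 'b' 8→13 → fail=14;  out {2}∪{3}={2,3}

Run:
i=0 'a': node 0→1
i=1 'b': node 1→2
i=2 'b': node 2→9
i=3 'a': node 9→10
i=4 'c': node 10→11  emit P1@[1:4]
i=5 'b': node 11→12  emit P2@[0:5],P3@[3:5]
i=6 'b': node 12→6 ·f
i=7 'b': node 6→6 ·f
i=8 'a': node 6→7
i=9 'b': node 7→2 ·f
i=10 'c': node 2→3
i=11 'b': node 3→4  emit P0@[8:11]
i=12 'b': node 4→6 ·f
i=13 'b': node 6→6 ·f
i=14 'b': node 6→6 ·f
i=15 'a': node 6→7
i=16 'a': node 7→1 ·f
i=17 'b': node 1→2
i=18 'c': node 2→3
i=19 'b': node 3→4  emit P0@[16:19]
i=20 'a': node 4→1 ·f
i=21 'c': node 1→13

Matches: [[4,1],[5,2],[5,3],[11,0],[19,0]]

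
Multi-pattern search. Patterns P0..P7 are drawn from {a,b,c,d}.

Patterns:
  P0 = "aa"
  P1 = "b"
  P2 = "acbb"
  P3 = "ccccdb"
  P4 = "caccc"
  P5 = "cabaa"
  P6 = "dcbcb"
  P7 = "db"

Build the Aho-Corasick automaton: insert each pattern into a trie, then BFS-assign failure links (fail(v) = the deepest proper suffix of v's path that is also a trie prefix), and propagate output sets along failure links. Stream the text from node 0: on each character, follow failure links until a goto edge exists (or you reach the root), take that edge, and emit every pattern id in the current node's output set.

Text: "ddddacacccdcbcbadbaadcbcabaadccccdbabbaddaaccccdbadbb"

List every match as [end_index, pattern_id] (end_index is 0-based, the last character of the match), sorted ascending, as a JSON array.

Build:
Trie nodes:
  n0 'ε': a→1 b→3 c→7 d→20
  n1 'a': a→2 c→4
  n2 'aa': ·  ←P0
  n3 'b': ·  ←P1
  n4 'ac': b→5
  n5 'acb': b→6
  n6 'acbb': ·  ←P2
  n7 'c': a→13 c→8
  n8 'cc': c→9
  n9 'ccc': c→10
  n10 'cccc': d→11
  n11 'ccccd': b→12
  n12 'ccccdb': ·  ←P3
  n13 'ca': b→17 c→14
  n14 'cac': c→15
  n15 'cacc': c→16
  n16 'caccc': ·  ←P4
  n17 'cab': a→18
  n18 'caba': a→19
  n19 'cabaa': ·  ←P5
  n20 'd': b→25 c→21
  n21 'dc': b→22
  n22 'dcb': c→23
  n23 'dcbc': b→24
  n24 'dcbcb': ·  ←P6
  n25 'db': ·  ←P7

BFS fail/out derivation:
  fail(1) 'a': from fail(0)=0 chase 'a': 0 ⇒ 0;  out=∅∪out(0)=∅
  fail(3) 'b': from fail(0)=0 chase 'b': 0 ⇒ 0;  out={1}∪out(0)={1}
  fail(7) 'c': from fail(0)=0 chase 'c': 0 ⇒ 0;  out=∅∪out(0)=∅
  fail(20) 'd': from fail(0)=0 chase 'd': 0 ⇒ 0;  out=∅∪out(0)=∅
  fail(2) 'aa': from fail(1)=0 chase 'a': 0 ⇒ 1;  out={0}∪out(1)={0}
  fail(4) 'ac': from fail(1)=0 chase 'c': 0 ⇒ 7;  out=∅∪out(7)=∅
  fail(8) 'cc': from fail(7)=0 chase 'c': 0 ⇒ 7;  out=∅∪out(7)=∅
  fail(13) 'ca': from fail(7)=0 chase 'a': 0 ⇒ 1;  out=∅∪out(1)=∅
  fail(21) 'dc': from fail(20)=0 chase 'c': 0 ⇒ 7;  out=∅∪out(7)=∅
  fail(25) 'db': from fail(20)=0 chase 'b': 0 ⇒ 3;  out={7}∪out(3)={1,7}
  fail(5) 'acb': from fail(4)=7 chase 'b': 7→0 ⇒ 3;  out=∅∪out(3)={1}
  fail(9) 'ccc': from fail(8)=7 chase 'c': 7 ⇒ 8;  out=∅∪out(8)=∅
  fail(14) 'cac': from fail(13)=1 chase 'c': 1 ⇒ 4;  out=∅∪out(4)=∅
  fail(17) 'cab': from fail(13)=1 chase 'b': 1→0 ⇒ 3;  out=∅∪out(3)={1}
  fail(22) 'dcb': from fail(21)=7 chase 'b': 7→0 ⇒ 3;  out=∅∪out(3)={1}
  fail(6) 'acbb': from fail(5)=3 chase 'b': 3→0 ⇒ 3;  out={2}∪out(3)={1,2}
  fail(10) 'cccc': from fail(9)=8 chase 'c': 8 ⇒ 9;  out=∅∪out(9)=∅
  fail(15) 'cacc': from fail(14)=4 chase 'c': 4→7 ⇒ 8;  out=∅∪out(8)=∅
  fail(18) 'caba': from fail(17)=3 chase 'a': 3→0 ⇒ 1;  out=∅∪out(1)=∅
  fail(23) 'dcbc': from fail(22)=3 chase 'c': 3→0 ⇒ 7;  out=∅∪out(7)=∅
  fail(11) 'ccccd': from fail(10)=9 chase 'd': 9→8→7→0 ⇒ 20;  out=∅∪out(20)=∅
  fail(16) 'caccc': from fail(15)=8 chase 'c': 8 ⇒ 9;  out={4}∪out(9)={4}
  fail(19) 'cabaa': from fail(18)=1 chase 'a': 1 ⇒ 2;  out={5}∪out(2)={0,5}
  fail(24) 'dcbcb': from fail(23)=7 chase 'b': 7→0 ⇒ 3;  out={6}∪out(3)={1,6}
  fail(12) 'ccccdb': from fail(11)=20 chase 'b': 20 ⇒ 25;  out={3}∪out(25)={1,3,7}

Text stream:
pos 0 'd': at 20
pos 1 'd': at 20 ·f
pos 2 'd': at 20 ·f
pos 3 'd': at 20 ·f
pos 4 'a': at 1 ·f
pos 5 'c': at 4
pos 6 'a': at 13 ·f
pos 7 'c': at 14
pos 8 'c': at 15
pos 9 'c': at 16  emit P4@[5:9]
pos 10 'd': at 20 ·f
pos 11 'c': at 21
pos 12 'b': at 22  emit P1@[12:12]
pos 13 'c': at 23
pos 14 'b': at 24  emit P1@[14:14],P6@[10:14]
pos 15 'a': at 1 ·f
pos 16 'd': at 20 ·f
pos 17 'b': at 25  emit P1@[17:17],P7@[16:17]
pos 18 'a': at 1 ·f
pos 19 'a': at 2  emit P0@[18:19]
pos 20 'd': at 20 ·f
pos 21 'c': at 21
pos 22 'b': at 22  emit P1@[22:22]
pos 23 'c': at 23
pos 24 'a': at 13 ·f
pos 25 'b': at 17  emit P1@[25:25]
pos 26 'a': at 18
pos 27 'a': at 19  emit P0@[26:27],P5@[23:27]
pos 28 'd': at 20 ·f
pos 29 'c': at 21
pos 30 'c': at 8 ·f
pos 31 'c': at 9
pos 32 'c': at 10
pos 33 'd': at 11
pos 34 'b': at 12  emit P1@[34:34],P3@[29:34],P7@[33:34]
pos 35 'a': at 1 ·f
pos 36 'b': at 3 ·f  emit P1@[36:36]
pos 37 'b': at 3 ·f  emit P1@[37:37]
pos 38 'a': at 1 ·f
pos 39 'd': at 20 ·f
pos 40 'd': at 20 ·f
pos 41 'a': at 1 ·f
pos 42 'a': at 2  emit P0@[41:42]
pos 43 'c': at 4 ·f
pos 44 'c': at 8 ·f
pos 45 'c': at 9
pos 46 'c': at 10
pos 47 'd': at 11
pos 48 'b': at 12  emit P1@[48:48],P3@[43:48],P7@[47:48]
pos 49 'a': at 1 ·f
pos 50 'd': at 20 ·f
pos 51 'b': at 25  emit P1@[51:51],P7@[50:51]
pos 52 'b': at 3 ·f  emit P1@[52:52]

All matches (sorted): [[9,4],[12,1],[14,1],[14,6],[17,1],[17,7],[19,0],[22,1],[25,1],[27,0],[27,5],[34,1],[34,3],[34,7],[36,1],[37,1],[42,0],[48,1],[48,3],[48,7],[51,1],[51,7],[52,1]]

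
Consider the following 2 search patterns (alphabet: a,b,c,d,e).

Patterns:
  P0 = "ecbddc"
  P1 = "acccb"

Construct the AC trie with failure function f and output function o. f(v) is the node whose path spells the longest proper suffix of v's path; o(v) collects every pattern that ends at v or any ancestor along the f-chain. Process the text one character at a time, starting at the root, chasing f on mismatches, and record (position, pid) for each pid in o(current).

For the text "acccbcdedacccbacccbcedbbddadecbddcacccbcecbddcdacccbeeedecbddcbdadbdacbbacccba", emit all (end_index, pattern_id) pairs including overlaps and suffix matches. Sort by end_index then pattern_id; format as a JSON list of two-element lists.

Construct AC machine:
Trie nodes:
  n0 'ε': a→7 e→1
  n1 'e': c→2
  n2 'ec': b→3
  n3 'ecb': d→4
  n4 'ecbd': d→5
  n5 'ecbdd': c→6
  n6 'ecbddc': ·  ←P0
  n7 'a': c→8
  n8 'ac': c→9
  n9 'acc': c→10
  n10 'accc': b→11
  n11 'acccb': ·  ←P1

Failure links (BFS by depth):
  n1('e'): parent n0 fail=0; on 'e' 0 → fail=0;  out ∅∪∅=∅
  n7('a'): parent n0 fail=0; on 'a' 0 → fail=0;  out ∅∪∅=∅
  n2('ec'): parent n1 fail=0; on 'c' 0 → fail=0;  out ∅∪∅=∅
  n8('ac'): parent n7 fail=0; on 'c' 0 → fail=0;  out ∅∪∅=∅
  n3('ecb'): parent n2 fail=0; on 'b' 0 → fail=0;  out ∅∪∅=∅
  n9('acc'): parent n8 fail=0; on 'c' 0 → fail=0;  out ∅∪∅=∅
  n4('ecbd'): parent n3 fail=0; on 'd' 0 → fail=0;  out ∅∪∅=∅
  n10('accc'): parent n9 fail=0; on 'c' 0 → fail=0;  out ∅∪∅=∅
  n5('ecbdd'): parent n4 fail=0; on 'd' 0 → fail=0;  out ∅∪∅=∅
  n11('acccb'): parent n10 fail=0; on 'b' 0 → fail=0;  out {1}∪∅={1}
  n6('ecbddc'): parent n5 fail=0; on 'c' 0 → fail=0;  out {0}∪∅={0}

Scan:
[0] read 'a'  n0⇒n7
[1] read 'c'  n7⇒n8
[2] read 'c'  n8⇒n9
[3] read 'c'  n9⇒n10
[4] read 'b'  n10⇒n11  emit P1@[0:4]
[5] read 'c'  n11⇒n0 ·f
[6] read 'd'  n0⇒n0
[7] read 'e'  n0⇒n1
[8] read 'd'  n1⇒n0 ·f
[9] read 'a'  n0⇒n7
[10] read 'c'  n7⇒n8
[11] read 'c'  n8⇒n9
[12] read 'c'  n9⇒n10
[13] read 'b'  n10⇒n11  emit P1@[9:13]
[14] read 'a'  n11⇒n7 ·f
[15] read 'c'  n7⇒n8
[16] read 'c'  n8⇒n9
[17] read 'c'  n9⇒n10
[18] read 'b'  n10⇒n11  emit P1@[14:18]
[19] read 'c'  n11⇒n0 ·f
[20] read 'e'  n0⇒n1
[21] read 'd'  n1⇒n0 ·f
[22] read 'b'  n0⇒n0
[23] read 'b'  n0⇒n0
[24] read 'd'  n0⇒n0
[25] read 'd'  n0⇒n0
[26] read 'a'  n0⇒n7
[27] read 'd'  n7⇒n0 ·f
[28] read 'e'  n0⇒n1
[29] read 'c'  n1⇒n2
[30] read 'b'  n2⇒n3
[31] read 'd'  n3⇒n4
[32] read 'd'  n4⇒n5
[33] read 'c'  n5⇒n6  emit P0@[28:33]
[34] read 'a'  n6⇒n7 ·f
[35] read 'c'  n7⇒n8
[36] read 'c'  n8⇒n9
[37] read 'c'  n9⇒n10
[38] read 'b'  n10⇒n11  emit P1@[34:38]
[39] read 'c'  n11⇒n0 ·f
[40] read 'e'  n0⇒n1
[41] read 'c'  n1⇒n2
[42] read 'b'  n2⇒n3
[43] read 'd'  n3⇒n4
[44] read 'd'  n4⇒n5
[45] read 'c'  n5⇒n6  emit P0@[40:45]
[46] read 'd'  n6⇒n0 ·f
[47] read 'a'  n0⇒n7
[48] read 'c'  n7⇒n8
[49] read 'c'  n8⇒n9
[50] read 'c'  n9⇒n10
[51] read 'b'  n10⇒n11  emit P1@[47:51]
[52] read 'e'  n11⇒n1 ·f
[53] read 'e'  n1⇒n1 ·f
[54] read 'e'  n1⇒n1 ·f
[55] read 'd'  n1⇒n0 ·f
[56] read 'e'  n0⇒n1
[57] read 'c'  n1⇒n2
[58] read 'b'  n2⇒n3
[59] read 'd'  n3⇒n4
[60] read 'd'  n4⇒n5
[61] read 'c'  n5⇒n6  emit P0@[56:61]
[62] read 'b'  n6⇒n0 ·f
[63] read 'd'  n0⇒n0
[64] read 'a'  n0⇒n7
[65] read 'd'  n7⇒n0 ·f
[66] read 'b'  n0⇒n0
[67] read 'd'  n0⇒n0
[68] read 'a'  n0⇒n7
[69] read 'c'  n7⇒n8
[70] read 'b'  n8⇒n0 ·f
[71] read 'b'  n0⇒n0
[72] read 'a'  n0⇒n7
[73] read 'c'  n7⇒n8
[74] read 'c'  n8⇒n9
[75] read 'c'  n9⇒n10
[76] read 'b'  n10⇒n11  emit P1@[72:76]
[77] read 'a'  n11⇒n7 ·f

Matches: [[4,1],[13,1],[18,1],[33,0],[38,1],[45,0],[51,1],[61,0],[76,1]]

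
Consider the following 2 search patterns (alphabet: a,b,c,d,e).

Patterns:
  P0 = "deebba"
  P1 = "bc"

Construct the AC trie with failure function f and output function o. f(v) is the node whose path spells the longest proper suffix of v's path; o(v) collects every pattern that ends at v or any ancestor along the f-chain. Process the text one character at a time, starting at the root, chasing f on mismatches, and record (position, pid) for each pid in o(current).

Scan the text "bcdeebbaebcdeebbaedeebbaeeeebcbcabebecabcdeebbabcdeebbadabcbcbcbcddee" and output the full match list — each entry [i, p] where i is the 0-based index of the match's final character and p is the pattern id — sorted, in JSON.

Construct AC machine:
Trie (insert patterns):
  n0 'ε': b→7 d→1
  n1 'd': e→2
  n2 'de': e→3
  n3 'dee': b→4
  n4 'deeb': b→5
  n5 'deebb': a→6
  n6 'deebba': ·  [P0 ends]
  n7 'b': c→8
  n8 'bc': ·  [P1 ends]

BFS fail/out derivation:
  n1('d'): parent n0 fail=0; on 'd' 0 → fail=0;  out ∅∪∅=∅
  n7('b'): parent n0 fail=0; on 'b' 0 → fail=0;  out ∅∪∅=∅
  n2('de'): parent n1 fail=0; on 'e' 0 → fail=0;  out ∅∪∅=∅
  n8('bc'): parent n7 fail=0; on 'c' 0 → fail=0;  out {1}∪∅={1}
  n3('dee'): parent n2 fail=0; on 'e' 0 → fail=0;  out ∅∪∅=∅
  n4('deeb'): parent n3 fail=0; on 'b' 0 → fail=7;  out ∅∪∅=∅
  n5('deebb'): parent n4 fail=7; on 'b' 7→0 → fail=7;  out ∅∪∅=∅
  n6('deebba'): parent n5 fail=7; on 'a' 7→0 → fail=0;  out {0}∪∅={0}

Scan:
[0] read 'b'  n0⇒n7
[1] read 'c'  n7⇒n8  ** P1@[0:1]
[2] read 'd'  n8⇒n1 ·f
[3] read 'e'  n1⇒n2
[4] read 'e'  n2⇒n3
[5] read 'b'  n3⇒n4
[6] read 'b'  n4⇒n5
[7] read 'a'  n5⇒n6  ** P0@[2:7]
[8] read 'e'  n6⇒n0 ·f
[9] read 'b'  n0⇒n7
[10] read 'c'  n7⇒n8  ** P1@[9:10]
[11] read 'd'  n8⇒n1 ·f
[12] read 'e'  n1⇒n2
[13] read 'e'  n2⇒n3
[14] read 'b'  n3⇒n4
[15] read 'b'  n4⇒n5
[16] read 'a'  n5⇒n6  ** P0@[11:16]
[17] read 'e'  n6⇒n0 ·f
[18] read 'd'  n0⇒n1
[19] read 'e'  n1⇒n2
[20] read 'e'  n2⇒n3
[21] read 'b'  n3⇒n4
[22] read 'b'  n4⇒n5
[23] read 'a'  n5⇒n6  ** P0@[18:23]
[24] read 'e'  n6⇒n0 ·f
[25] read 'e'  n0⇒n0
[26] read 'e'  n0⇒n0
[27] read 'e'  n0⇒n0
[28] read 'b'  n0⇒n7
[29] read 'c'  n7⇒n8  ** P1@[28:29]
[30] read 'b'  n8⇒n7 ·f
[31] read 'c'  n7⇒n8  ** P1@[30:31]
[32] read 'a'  n8⇒n0 ·f
[33] read 'b'  n0⇒n7
[34] read 'e'  n7⇒n0 ·f
[35] read 'b'  n0⇒n7
[36] read 'e'  n7⇒n0 ·f
[37] read 'c'  n0⇒n0
[38] read 'a'  n0⇒n0
[39] read 'b'  n0⇒n7
[40] read 'c'  n7⇒n8  ** P1@[39:40]
[41] read 'd'  n8⇒n1 ·f
[42] read 'e'  n1⇒n2
[43] read 'e'  n2⇒n3
[44] read 'b'  n3⇒n4
[45] read 'b'  n4⇒n5
[46] read 'a'  n5⇒n6  ** P0@[41:46]
[47] read 'b'  n6⇒n7 ·f
[48] read 'c'  n7⇒n8  ** P1@[47:48]
[49] read 'd'  n8⇒n1 ·f
[50] read 'e'  n1⇒n2
[51] read 'e'  n2⇒n3
[52] read 'b'  n3⇒n4
[53] read 'b'  n4⇒n5
[54] read 'a'  n5⇒n6  ** P0@[49:54]
[55] read 'd'  n6⇒n1 ·f
[56] read 'a'  n1⇒n0 ·f
[57] read 'b'  n0⇒n7
[58] read 'c'  n7⇒n8  ** P1@[57:58]
[59] read 'b'  n8⇒n7 ·f
[60] read 'c'  n7⇒n8  ** P1@[59:60]
[61] read 'b'  n8⇒n7 ·f
[62] read 'c'  n7⇒n8  ** P1@[61:62]
[63] read 'b'  n8⇒n7 ·f
[64] read 'c'  n7⇒n8  ** P1@[63:64]
[65] read 'd'  n8⇒n1 ·f
[66] read 'd'  n1⇒n1 ·f
[67] read 'e'  n1⇒n2
[68] read 'e'  n2⇒n3

All matches (sorted): [[1,1],[7,0],[10,1],[16,0],[23,0],[29,1],[31,1],[40,1],[46,0],[48,1],[54,0],[58,1],[60,1],[62,1],[64,1]]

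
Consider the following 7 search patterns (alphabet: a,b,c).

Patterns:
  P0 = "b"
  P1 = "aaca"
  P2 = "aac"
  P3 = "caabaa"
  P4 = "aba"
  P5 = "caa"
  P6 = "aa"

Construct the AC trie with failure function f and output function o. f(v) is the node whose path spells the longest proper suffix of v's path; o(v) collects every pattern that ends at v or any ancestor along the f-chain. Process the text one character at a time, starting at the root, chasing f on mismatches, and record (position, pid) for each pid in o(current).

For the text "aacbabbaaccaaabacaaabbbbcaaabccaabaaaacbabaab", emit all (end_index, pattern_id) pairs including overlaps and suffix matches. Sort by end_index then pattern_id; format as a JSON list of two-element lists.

Construct AC machine:
Trie (insert patterns):
  0='ε' goto a→2 b→1 c→6
  1='b' goto ·  [P0 ends]
  2='a' goto a→3 b→12
  3='aa' goto c→4  [P6 ends]
  4='aac' goto a→5  [P2 ends]
  5='aaca' goto ·  [P1 ends]
  6='c' goto a→7
  7='ca' goto a→8
  8='caa' goto b→9  [P5 ends]
  9='caab' goto a→10
  10='caaba' goto a→11
  11='caabaa' goto ·  [P3 ends]
  12='ab' goto a→13
  13='aba' goto ·  [P4 ends]

BFS fail/out derivation:
  fail(1) 'b': from fail(0)=0 chase 'b': 0 ⇒ 0;  out={0}∪out(0)={0}
  fail(2) 'a': from fail(0)=0 chase 'a': 0 ⇒ 0;  out=∅∪out(0)=∅
  fail(6) 'c': from fail(0)=0 chase 'c': 0 ⇒ 0;  out=∅∪out(0)=∅
  fail(3) 'aa': from fail(2)=0 chase 'a': 0 ⇒ 2;  out={6}∪out(2)={6}
  fail(7) 'ca': from fail(6)=0 chase 'a': 0 ⇒ 2;  out=∅∪out(2)=∅
  fail(12) 'ab': from fail(2)=0 chase 'b': 0 ⇒ 1;  out=∅∪out(1)={0}
  fail(4) 'aac': from fail(3)=2 chase 'c': 2→0 ⇒ 6;  out={2}∪out(6)={2}
  fail(8) 'caa': from fail(7)=2 chase 'a': 2 ⇒ 3;  out={5}∪out(3)={5,6}
  fail(13) 'aba': from fail(12)=1 chase 'a': 1→0 ⇒ 2;  out={4}∪out(2)={4}
  fail(5) 'aaca': from fail(4)=6 chase 'a': 6 ⇒ 7;  out={1}∪out(7)={1}
  fail(9) 'caab': from fail(8)=3 chase 'b': 3→2 ⇒ 12;  out=∅∪out(12)={0}
  fail(10) 'caaba': from fail(9)=12 chase 'a': 12 ⇒ 13;  out=∅∪out(13)={4}
  fail(11) 'caabaa': from fail(10)=13 chase 'a': 13→2 ⇒ 3;  out={3}∪out(3)={3,6}

Run:
i=0 'a': node 0→2
i=1 'a': node 2→3  ** P6@[0:1]
i=2 'c': node 3→4  ** P2@[0:2]
i=3 'b': node 4→1 (via fail)  ** P0@[3:3]
i=4 'a': node 1→2 (via fail)
i=5 'b': node 2→12  ** P0@[5:5]
i=6 'b': node 12→1 (via fail)  ** P0@[6:6]
i=7 'a': node 1→2 (via fail)
i=8 'a': node 2→3  ** P6@[7:8]
i=9 'c': node 3→4  ** P2@[7:9]
i=10 'c': node 4→6 (via fail)
i=11 'a': node 6→7
i=12 'a': node 7→8  ** P5@[10:12],P6@[11:12]
i=13 'a': node 8→3 (via fail)  ** P6@[12:13]
i=14 'b': node 3→12 (via fail)  ** P0@[14:14]
i=15 'a': node 12→13  ** P4@[13:15]
i=16 'c': node 13→6 (via fail)
i=17 'a': node 6→7
i=18 'a': node 7→8  ** P5@[16:18],P6@[17:18]
i=19 'a': node 8→3 (via fail)  ** P6@[18:19]
i=20 'b': node 3→12 (via fail)  ** P0@[20:20]
i=21 'b': node 12→1 (via fail)  ** P0@[21:21]
i=22 'b': node 1→1 (via fail)  ** P0@[22:22]
i=23 'b': node 1→1 (via fail)  ** P0@[23:23]
i=24 'c': node 1→6 (via fail)
i=25 'a': node 6→7
i=26 'a': node 7→8  ** P5@[24:26],P6@[25:26]
i=27 'a': node 8→3 (via fail)  ** P6@[26:27]
i=28 'b': node 3→12 (via fail)  ** P0@[28:28]
i=29 'c': node 12→6 (via fail)
i=30 'c': node 6→6 (via fail)
i=31 'a': node 6→7
i=32 'a': node 7→8  ** P5@[30:32],P6@[31:32]
i=33 'b': node 8→9  ** P0@[33:33]
i=34 'a': node 9→10  ** P4@[32:34]
i=35 'a': node 10→11  ** P3@[30:35],P6@[34:35]
i=36 'a': node 11→3 (via fail)  ** P6@[35:36]
i=37 'a': node 3→3 (via fail)  ** P6@[36:37]
i=38 'c': node 3→4  ** P2@[36:38]
i=39 'b': node 4→1 (via fail)  ** P0@[39:39]
i=40 'a': node 1→2 (via fail)
i=41 'b': node 2→12  ** P0@[41:41]
i=42 'a': node 12→13  ** P4@[40:42]
i=43 'a': node 13→3 (via fail)  ** P6@[42:43]
i=44 'b': node 3→12 (via fail)  ** P0@[44:44]

Matches: [[1,6],[2,2],[3,0],[5,0],[6,0],[8,6],[9,2],[12,5],[12,6],[13,6],[14,0],[15,4],[18,5],[18,6],[19,6],[20,0],[21,0],[22,0],[23,0],[26,5],[26,6],[27,6],[28,0],[32,5],[32,6],[33,0],[34,4],[35,3],[35,6],[36,6],[37,6],[38,2],[39,0],[41,0],[42,4],[43,6],[44,0]]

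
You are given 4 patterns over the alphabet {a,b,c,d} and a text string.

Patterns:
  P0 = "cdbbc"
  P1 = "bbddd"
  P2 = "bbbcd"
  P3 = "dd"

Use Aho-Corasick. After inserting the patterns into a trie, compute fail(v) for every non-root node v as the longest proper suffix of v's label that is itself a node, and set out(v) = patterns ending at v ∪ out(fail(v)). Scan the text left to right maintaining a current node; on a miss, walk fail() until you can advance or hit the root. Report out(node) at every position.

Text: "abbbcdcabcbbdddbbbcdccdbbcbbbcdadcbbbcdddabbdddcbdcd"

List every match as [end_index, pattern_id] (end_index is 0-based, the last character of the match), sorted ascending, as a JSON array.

Build automaton:
Trie (insert patterns):
  n0 'ε': b→6 c→1 d→14
  n1 'c': d→2
  n2 'cd': b→3
  n3 'cdb': b→4
  n4 'cdbb': c→5
  n5 'cdbbc': ·  ←P0
  n6 'b': b→7
  n7 'bb': b→11 d→8
  n8 'bbd': d→9
  n9 'bbdd': d→10
  n10 'bbddd': ·  ←P1
  n11 'bbb': c→12
  n12 'bbbc': d→13
  n13 'bbbcd': ·  ←P2
  n14 'd': d→15
  n15 'dd': ·  ←P3

BFS fail/out derivation:
  fail(1) 'c': from fail(0)=0 chase 'c': 0 ⇒ 0;  out=∅∪out(0)=∅
  fail(6) 'b': from fail(0)=0 chase 'b': 0 ⇒ 0;  out=∅∪out(0)=∅
  fail(14) 'd': from fail(0)=0 chase 'd': 0 ⇒ 0;  out=∅∪out(0)=∅
  fail(2) 'cd': from fail(1)=0 chase 'd': 0 ⇒ 14;  out=∅∪out(14)=∅
  fail(7) 'bb': from fail(6)=0 chase 'b': 0 ⇒ 6;  out=∅∪out(6)=∅
  fail(15) 'dd': from fail(14)=0 chase 'd': 0 ⇒ 14;  out={3}∪out(14)={3}
  fail(3) 'cdb': from fail(2)=14 chase 'b': 14→0 ⇒ 6;  out=∅∪out(6)=∅
  fail(8) 'bbd': from fail(7)=6 chase 'd': 6→0 ⇒ 14;  out=∅∪out(14)=∅
  fail(11) 'bbb': from fail(7)=6 chase 'b': 6 ⇒ 7;  out=∅∪out(7)=∅
  fail(4) 'cdbb': from fail(3)=6 chase 'b': 6 ⇒ 7;  out=∅∪out(7)=∅
  fail(9) 'bbdd': from fail(8)=14 chase 'd': 14 ⇒ 15;  out=∅∪out(15)={3}
  fail(12) 'bbbc': from fail(11)=7 chase 'c': 7→6→0 ⇒ 1;  out=∅∪out(1)=∅
  fail(5) 'cdbbc': from fail(4)=7 chase 'c': 7→6→0 ⇒ 1;  out={0}∪out(1)={0}
  fail(10) 'bbddd': from fail(9)=15 chase 'd': 15→14 ⇒ 15;  out={1}∪out(15)={1,3}
  fail(13) 'bbbcd': from fail(12)=1 chase 'd': 1 ⇒ 2;  out={2}∪out(2)={2}

Scan:
i=0 'a': node 0→0
i=1 'b': node 0→6
i=2 'b': node 6→7
i=3 'b': node 7→11
i=4 'c': node 11→12
i=5 'd': node 12→13  ** P2@[1:5]
i=6 'c': node 13→1 ·f
i=7 'a': node 1→0 ·f
i=8 'b': node 0→6
i=9 'c': node 6→1 ·f
i=10 'b': node 1→6 ·f
i=11 'b': node 6→7
i=12 'd': node 7→8
i=13 'd': node 8→9  ** P3@[12:13]
i=14 'd': node 9→10  ** P1@[10:14],P3@[13:14]
i=15 'b': node 10→6 ·f
i=16 'b': node 6→7
i=17 'b': node 7→11
i=18 'c': node 11→12
i=19 'd': node 12→13  ** P2@[15:19]
i=20 'c': node 13→1 ·f
i=21 'c': node 1→1 ·f
i=22 'd': node 1→2
i=23 'b': node 2→3
i=24 'b': node 3→4
i=25 'c': node 4→5  ** P0@[21:25]
i=26 'b': node 5→6 ·f
i=27 'b': node 6→7
i=28 'b': node 7→11
i=29 'c': node 11→12
i=30 'd': node 12→13  ** P2@[26:30]
i=31 'a': node 13→0 ·f
i=32 'd': node 0→14
i=33 'c': node 14→1 ·f
i=34 'b': node 1→6 ·f
i=35 'b': node 6→7
i=36 'b': node 7→11
i=37 'c': node 11→12
i=38 'd': node 12→13  ** P2@[34:38]
i=39 'd': node 13→15 ·f  ** P3@[38:39]
i=40 'd': node 15→15 ·f  ** P3@[39:40]
i=41 'a': node 15→0 ·f
i=42 'b': node 0→6
i=43 'b': node 6→7
i=44 'd': node 7→8
i=45 'd': node 8→9  ** P3@[44:45]
i=46 'd': node 9→10  ** P1@[42:46],P3@[45:46]
i=47 'c': node 10→1 ·f
i=48 'b': node 1→6 ·f
i=49 'd': node 6→14 ·f
i=50 'c': node 14→1 ·f
i=51 'd': node 1→2

All matches (sorted): [[5,2],[13,3],[14,1],[14,3],[19,2],[25,0],[30,2],[38,2],[39,3],[40,3],[45,3],[46,1],[46,3]]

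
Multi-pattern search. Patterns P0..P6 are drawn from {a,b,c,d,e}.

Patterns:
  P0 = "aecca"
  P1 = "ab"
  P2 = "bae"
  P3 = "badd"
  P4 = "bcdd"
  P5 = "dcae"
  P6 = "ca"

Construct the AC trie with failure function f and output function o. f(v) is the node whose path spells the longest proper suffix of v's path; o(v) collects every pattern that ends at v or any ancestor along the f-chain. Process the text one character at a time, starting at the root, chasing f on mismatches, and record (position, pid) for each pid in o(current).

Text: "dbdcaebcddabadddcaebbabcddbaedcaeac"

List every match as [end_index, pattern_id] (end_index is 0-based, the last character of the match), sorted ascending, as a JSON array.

Build automaton:
Trie (insert patterns):
  0='ε' goto a→1 b→7 c→19 d→15
  1='a' goto b→6 e→2
  2='ae' goto c→3
  3='aec' goto c→4
  4='aecc' goto a→5
  5='aecca' goto ·  [P0 ends]
  6='ab' goto ·  [P1 ends]
  7='b' goto a→8 c→12
  8='ba' goto d→10 e→9
  9='bae' goto ·  [P2 ends]
  10='bad' goto d→11
  11='badd' goto ·  [P3 ends]
  12='bc' goto d→13
  13='bcd' goto d→14
  14='bcdd' goto ·  [P4 ends]
  15='d' goto c→16
  16='dc' goto a→17
  17='dca' goto e→18
  18='dcae' goto ·  [P5 ends]
  19='c' goto a→20
  20='ca' goto ·  [P6 ends]

BFS fail/out derivation:
  n1('a'): parent n0 fail=0; on 'a' 0 → fail=0;  out ∅∪∅=∅
  n7('b'): parent n0 fail=0; on 'b' 0 → fail=0;  out ∅∪∅=∅
  n15('d'): parent n0 fail=0; on 'd' 0 → fail=0;  out ∅∪∅=∅
  n19('c'): parent n0 fail=0; on 'c' 0 → fail=0;  out ∅∪∅=∅
  n2('ae'): parent n1 fail=0; on 'e' 0 → fail=0;  out ∅∪∅=∅
  n6('ab'): parent n1 fail=0; on 'b' 0 → fail=7;  out {1}∪∅={1}
  n8('ba'): parent n7 fail=0; on 'a' 0 → fail=1;  out ∅∪∅=∅
  n12('bc'): parent n7 fail=0; on 'c' 0 → fail=19;  out ∅∪∅=∅
  n16('dc'): parent n15 fail=0; on 'c' 0 → fail=19;  out ∅∪∅=∅
  n20('ca'): parent n19 fail=0; on 'a' 0 → fail=1;  out {6}∪∅={6}
  n3('aec'): parent n2 fail=0; on 'c' 0 → fail=19;  out ∅∪∅=∅
  n9('bae'): parent n8 fail=1; on 'e' 1 → fail=2;  out {2}∪∅={2}
  n10('bad'): parent n8 fail=1; on 'd' 1→0 → fail=15;  out ∅∪∅=∅
  n13('bcd'): parent n12 fail=19; on 'd' 19→0 → fail=15;  out ∅∪∅=∅
  n17('dca'): parent n16 fail=19; on 'a' 19 → fail=20;  out ∅∪{6}={6}
  n4('aecc'): parent n3 fail=19; on 'c' 19→0 → fail=19;  out ∅∪∅=∅
  n11('badd'): parent n10 fail=15; on 'd' 15→0 → fail=15;  out {3}∪∅={3}
  n14('bcdd'): parent n13 fail=15; on 'd' 15→0 → fail=15;  out {4}∪∅={4}
  n18('dcae'): parent n17 fail=20; on 'e' 20→1 → fail=2;  out {5}∪∅={5}
  n5('aecca'): parent n4 fail=19; on 'a' 19 → fail=20;  out {0}∪{6}={0,6}

Text stream:
[0] read 'd'  n0⇒n15
[1] read 'b'  n15⇒n7 (via fail)
[2] read 'd'  n7⇒n15 (via fail)
[3] read 'c'  n15⇒n16
[4] read 'a'  n16⇒n17  emit P6@[3:4]
[5] read 'e'  n17⇒n18  emit P5@[2:5]
[6] read 'b'  n18⇒n7 (via fail)
[7] read 'c'  n7⇒n12
[8] read 'd'  n12⇒n13
[9] read 'd'  n13⇒n14  emit P4@[6:9]
[10] read 'a'  n14⇒n1 (via fail)
[11] read 'b'  n1⇒n6  emit P1@[10:11]
[12] read 'a'  n6⇒n8 (via fail)
[13] read 'd'  n8⇒n10
[14] read 'd'  n10⇒n11  emit P3@[11:14]
[15] read 'd'  n11⇒n15 (via fail)
[16] read 'c'  n15⇒n16
[17] read 'a'  n16⇒n17  emit P6@[16:17]
[18] read 'e'  n17⇒n18  emit P5@[15:18]
[19] read 'b'  n18⇒n7 (via fail)
[20] read 'b'  n7⇒n7 (via fail)
[21] read 'a'  n7⇒n8
[22] read 'b'  n8⇒n6 (via fail)  emit P1@[21:22]
[23] read 'c'  n6⇒n12 (via fail)
[24] read 'd'  n12⇒n13
[25] read 'd'  n13⇒n14  emit P4@[22:25]
[26] read 'b'  n14⇒n7 (via fail)
[27] read 'a'  n7⇒n8
[28] read 'e'  n8⇒n9  emit P2@[26:28]
[29] read 'd'  n9⇒n15 (via fail)
[30] read 'c'  n15⇒n16
[31] read 'a'  n16⇒n17  emit P6@[30:31]
[32] read 'e'  n17⇒n18  emit P5@[29:32]
[33] read 'a'  n18⇒n1 (via fail)
[34] read 'c'  n1⇒n19 (via fail)

Matches: [[4,6],[5,5],[9,4],[11,1],[14,3],[17,6],[18,5],[22,1],[25,4],[28,2],[31,6],[32,5]]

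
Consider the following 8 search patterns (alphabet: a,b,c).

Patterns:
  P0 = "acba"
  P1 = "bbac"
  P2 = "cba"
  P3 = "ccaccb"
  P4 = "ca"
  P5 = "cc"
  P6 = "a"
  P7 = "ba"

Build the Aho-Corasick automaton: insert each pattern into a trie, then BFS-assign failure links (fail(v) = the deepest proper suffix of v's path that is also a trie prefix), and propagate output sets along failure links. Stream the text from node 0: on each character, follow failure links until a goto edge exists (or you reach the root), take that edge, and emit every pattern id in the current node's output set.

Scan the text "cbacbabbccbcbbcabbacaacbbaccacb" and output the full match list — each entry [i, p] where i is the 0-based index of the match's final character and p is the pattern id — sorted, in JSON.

Build automaton:
Trie (insert patterns):
  0='ε' goto a→1 b→5 c→9
  1='a' goto c→2  [P6 ends]
  2='ac' goto b→3
  3='acb' goto a→4
  4='acba' goto ·  [P0 ends]
  5='b' goto a→18 b→6
  6='bb' goto a→7
  7='bba' goto c→8
  8='bbac' goto ·  [P1 ends]
  9='c' goto a→17 b→10 c→12
  10='cb' goto a→11
  11='cba' goto ·  [P2 ends]
  12='cc' goto a→13  [P5 ends]
  13='cca' goto c→14
  14='ccac' goto c→15
  15='ccacc' goto b→16
  16='ccaccb' goto ·  [P3 ends]
  17='ca' goto ·  [P4 ends]
  18='ba' goto ·  [P7 ends]

Failure links (BFS by depth):
  fail(1) 'a': from fail(0)=0 chase 'a': 0 ⇒ 0;  out={6}∪out(0)={6}
  fail(5) 'b': from fail(0)=0 chase 'b': 0 ⇒ 0;  out=∅∪out(0)=∅
  fail(9) 'c': from fail(0)=0 chase 'c': 0 ⇒ 0;  out=∅∪out(0)=∅
  fail(2) 'ac': from fail(1)=0 chase 'c': 0 ⇒ 9;  out=∅∪out(9)=∅
  fail(6) 'bb': from fail(5)=0 chase 'b': 0 ⇒ 5;  out=∅∪out(5)=∅
  fail(10) 'cb': from fail(9)=0 chase 'b': 0 ⇒ 5;  out=∅∪out(5)=∅
  fail(12) 'cc': from fail(9)=0 chase 'c': 0 ⇒ 9;  out={5}∪out(9)={5}
  fail(17) 'ca': from fail(9)=0 chase 'a': 0 ⇒ 1;  out={4}∪out(1)={4,6}
  fail(18) 'ba': from fail(5)=0 chase 'a': 0 ⇒ 1;  out={7}∪out(1)={6,7}
  fail(3) 'acb': from fail(2)=9 chase 'b': 9 ⇒ 10;  out=∅∪out(10)=∅
  fail(7) 'bba': from fail(6)=5 chase 'a': 5 ⇒ 18;  out=∅∪out(18)={6,7}
  fail(11) 'cba': from fail(10)=5 chase 'a': 5 ⇒ 18;  out={2}∪out(18)={2,6,7}
  fail(13) 'cca': from fail(12)=9 chase 'a': 9 ⇒ 17;  out=∅∪out(17)={4,6}
  fail(4) 'acba': from fail(3)=10 chase 'a': 10 ⇒ 11;  out={0}∪out(11)={0,2,6,7}
  fail(8) 'bbac': from fail(7)=18 chase 'c': 18→1 ⇒ 2;  out={1}∪out(2)={1}
  fail(14) 'ccac': from fail(13)=17 chase 'c': 17→1 ⇒ 2;  out=∅∪out(2)=∅
  fail(15) 'ccacc': from fail(14)=2 chase 'c': 2→9 ⇒ 12;  out=∅∪out(12)={5}
  fail(16) 'ccaccb': from fail(15)=12 chase 'b': 12→9 ⇒ 10;  out={3}∪out(10)={3}

Text stream:
[0] read 'c'  n0⇒n9
[1] read 'b'  n9⇒n10
[2] read 'a'  n10⇒n11  ** P2@[0:2],P6@[2:2],P7@[1:2]
[3] read 'c'  n11⇒n2 (via fail)
[4] read 'b'  n2⇒n3
[5] read 'a'  n3⇒n4  ** P0@[2:5],P2@[3:5],P6@[5:5],P7@[4:5]
[6] read 'b'  n4⇒n5 (via fail)
[7] read 'b'  n5⇒n6
[8] read 'c'  n6⇒n9 (via fail)
[9] read 'c'  n9⇒n12  ** P5@[8:9]
[10] read 'b'  n12⇒n10 (via fail)
[11] read 'c'  n10⇒n9 (via fail)
[12] read 'b'  n9⇒n10
[13] read 'b'  n10⇒n6 (via fail)
[14] read 'c'  n6⇒n9 (via fail)
[15] read 'a'  n9⇒n17  ** P4@[14:15],P6@[15:15]
[16] read 'b'  n17⇒n5 (via fail)
[17] read 'b'  n5⇒n6
[18] read 'a'  n6⇒n7  ** P6@[18:18],P7@[17:18]
[19] read 'c'  n7⇒n8  ** P1@[16:19]
[20] read 'a'  n8⇒n17 (via fail)  ** P4@[19:20],P6@[20:20]
[21] read 'a'  n17⇒n1 (via fail)  ** P6@[21:21]
[22] read 'c'  n1⇒n2
[23] read 'b'  n2⇒n3
[24] read 'b'  n3⇒n6 (via fail)
[25] read 'a'  n6⇒n7  ** P6@[25:25],P7@[24:25]
[26] read 'c'  n7⇒n8  ** P1@[23:26]
[27] read 'c'  n8⇒n12 (via fail)  ** P5@[26:27]
[28] read 'a'  n12⇒n13  ** P4@[27:28],P6@[28:28]
[29] read 'c'  n13⇒n14
[30] read 'b'  n14⇒n3 (via fail)

All matches (sorted): [[2,2],[2,6],[2,7],[5,0],[5,2],[5,6],[5,7],[9,5],[15,4],[15,6],[18,6],[18,7],[19,1],[20,4],[20,6],[21,6],[25,6],[25,7],[26,1],[27,5],[28,4],[28,6]]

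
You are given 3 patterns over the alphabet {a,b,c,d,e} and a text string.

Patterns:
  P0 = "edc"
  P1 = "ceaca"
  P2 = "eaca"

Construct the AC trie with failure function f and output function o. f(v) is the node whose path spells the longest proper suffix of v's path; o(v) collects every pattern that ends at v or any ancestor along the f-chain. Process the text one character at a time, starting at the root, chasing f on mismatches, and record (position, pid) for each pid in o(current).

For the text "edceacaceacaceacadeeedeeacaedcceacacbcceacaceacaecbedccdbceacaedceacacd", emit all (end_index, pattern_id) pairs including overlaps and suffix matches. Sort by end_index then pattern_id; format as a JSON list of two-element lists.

Construct AC machine:
Trie nodes:
  0='ε' goto c→4 e→1
  1='e' goto a→9 d→2
  2='ed' goto c→3
  3='edc' goto ·  [P0 ends]
  4='c' goto e→5
  5='ce' goto a→6
  6='cea' goto c→7
  7='ceac' goto a→8
  8='ceaca' goto ·  [P1 ends]
  9='ea' goto c→10
  10='eac' goto a→11
  11='eaca' goto ·  [P2 ends]

BFS fail/out derivation:
  n1('e'): parent n0 fail=0; on 'e' 0 → fail=0;  out ∅∪∅=∅
  n4('c'): parent n0 fail=0; on 'c' 0 → fail=0;  out ∅∪∅=∅
  n2('ed'): parent n1 fail=0; on 'd' 0 → fail=0;  out ∅∪∅=∅
  n5('ce'): parent n4 fail=0; on 'e' 0 → fail=1;  out ∅∪∅=∅
  n9('ea'): parent n1 fail=0; on 'a' 0 → fail=0;  out ∅∪∅=∅
  n3('edc'): parent n2 fail=0; on 'c' 0 → fail=4;  out {0}∪∅={0}
  n6('cea'): parent n5 fail=1; on 'a' 1 → fail=9;  out ∅∪∅=∅
  n10('eac'): parent n9 fail=0; on 'c' 0 → fail=4;  out ∅∪∅=∅
  n7('ceac'): parent n6 fail=9; on 'c' 9 → fail=10;  out ∅∪∅=∅
  n11('eaca'): parent n10 fail=4; on 'a' 4→0 → fail=0;  out {2}∪∅={2}
  n8('ceaca'): parent n7 fail=10; on 'a' 10 → fail=11;  out {1}∪{2}={1,2}

Text stream:
pos 0 'e': at 1
pos 1 'd': at 2
pos 2 'c': at 3  ** P0@[0:2]
pos 3 'e': at 5 (fail-walked)
pos 4 'a': at 6
pos 5 'c': at 7
pos 6 'a': at 8  ** P1@[2:6],P2@[3:6]
pos 7 'c': at 4 (fail-walked)
pos 8 'e': at 5
pos 9 'a': at 6
pos 10 'c': at 7
pos 11 'a': at 8  ** P1@[7:11],P2@[8:11]
pos 12 'c': at 4 (fail-walked)
pos 13 'e': at 5
pos 14 'a': at 6
pos 15 'c': at 7
pos 16 'a': at 8  ** P1@[12:16],P2@[13:16]
pos 17 'd': at 0 (fail-walked)
pos 18 'e': at 1
pos 19 'e': at 1 (fail-walked)
pos 20 'e': at 1 (fail-walked)
pos 21 'd': at 2
pos 22 'e': at 1 (fail-walked)
pos 23 'e': at 1 (fail-walked)
pos 24 'a': at 9
pos 25 'c': at 10
pos 26 'a': at 11  ** P2@[23:26]
pos 27 'e': at 1 (fail-walked)
pos 28 'd': at 2
pos 29 'c': at 3  ** P0@[27:29]
pos 30 'c': at 4 (fail-walked)
pos 31 'e': at 5
pos 32 'a': at 6
pos 33 'c': at 7
pos 34 'a': at 8  ** P1@[30:34],P2@[31:34]
pos 35 'c': at 4 (fail-walked)
pos 36 'b': at 0 (fail-walked)
pos 37 'c': at 4
pos 38 'c': at 4 (fail-walked)
pos 39 'e': at 5
pos 40 'a': at 6
pos 41 'c': at 7
pos 42 'a': at 8  ** P1@[38:42],P2@[39:42]
pos 43 'c': at 4 (fail-walked)
pos 44 'e': at 5
pos 45 'a': at 6
pos 46 'c': at 7
pos 47 'a': at 8  ** P1@[43:47],P2@[44:47]
pos 48 'e': at 1 (fail-walked)
pos 49 'c': at 4 (fail-walked)
pos 50 'b': at 0 (fail-walked)
pos 51 'e': at 1
pos 52 'd': at 2
pos 53 'c': at 3  ** P0@[51:53]
pos 54 'c': at 4 (fail-walked)
pos 55 'd': at 0 (fail-walked)
pos 56 'b': at 0
pos 57 'c': at 4
pos 58 'e': at 5
pos 59 'a': at 6
pos 60 'c': at 7
pos 61 'a': at 8  ** P1@[57:61],P2@[58:61]
pos 62 'e': at 1 (fail-walked)
pos 63 'd': at 2
pos 64 'c': at 3  ** P0@[62:64]
pos 65 'e': at 5 (fail-walked)
pos 66 'a': at 6
pos 67 'c': at 7
pos 68 'a': at 8  ** P1@[64:68],P2@[65:68]
pos 69 'c': at 4 (fail-walked)
pos 70 'd': at 0 (fail-walked)

Result: [[2,0],[6,1],[6,2],[11,1],[11,2],[16,1],[16,2],[26,2],[29,0],[34,1],[34,2],[42,1],[42,2],[47,1],[47,2],[53,0],[61,1],[61,2],[64,0],[68,1],[68,2]]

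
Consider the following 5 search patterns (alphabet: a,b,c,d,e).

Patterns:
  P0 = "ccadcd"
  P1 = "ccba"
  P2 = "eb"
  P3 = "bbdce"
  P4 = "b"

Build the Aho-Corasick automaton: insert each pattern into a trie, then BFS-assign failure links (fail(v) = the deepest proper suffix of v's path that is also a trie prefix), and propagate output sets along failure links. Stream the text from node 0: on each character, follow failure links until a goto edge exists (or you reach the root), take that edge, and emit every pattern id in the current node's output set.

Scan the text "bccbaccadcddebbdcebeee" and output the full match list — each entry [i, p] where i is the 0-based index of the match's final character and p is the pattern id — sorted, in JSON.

Build:
Trie (insert patterns):
  n0 'ε': b→11 c→1 e→9
  n1 'c': c→2
  n2 'cc': a→3 b→7
  n3 'cca': d→4
  n4 'ccad': c→5
  n5 'ccadc': d→6
  n6 'ccadcd': ·  [P0 ends]
  n7 'ccb': a→8
  n8 'ccba': ·  [P1 ends]
  n9 'e': b→10
  n10 'eb': ·  [P2 ends]
  n11 'b': b→12  [P4 ends]
  n12 'bb': d→13
  n13 'bbd': c→14
  n14 'bbdc': e→15
  n15 'bbdce': ·  [P3 ends]

BFS fail/out derivation:
  n1('c'): parent n0 fail=0; on 'c' 0 → fail=0;  out ∅∪∅=∅
  n9('e'): parent n0 fail=0; on 'e' 0 → fail=0;  out ∅∪∅=∅
  n11('b'): parent n0 fail=0; on 'b' 0 → fail=0;  out {4}∪∅={4}
  n2('cc'): parent n1 fail=0; on 'c' 0 → fail=1;  out ∅∪∅=∅
  n10('eb'): parent n9 fail=0; on 'b' 0 → fail=11;  out {2}∪{4}={2,4}
  n12('bb'): parent n11 fail=0; on 'b' 0 → fail=11;  out ∅∪{4}={4}
  n3('cca'): parent n2 fail=1; on 'a' 1→0 → fail=0;  out ∅∪∅=∅
  n7('ccb'): parent n2 fail=1; on 'b' 1→0 → fail=11;  out ∅∪{4}={4}
  n13('bbd'): parent n12 fail=11; on 'd' 11→0 → fail=0;  out ∅∪∅=∅
  n4('ccad'): parent n3 fail=0; on 'd' 0 → fail=0;  out ∅∪∅=∅
  n8('ccba'): parent n7 fail=11; on 'a' 11→0 → fail=0;  out {1}∪∅={1}
  n14('bbdc'): parent n13 fail=0; on 'c' 0 → fail=1;  out ∅∪∅=∅
  n5('ccadc'): parent n4 fail=0; on 'c' 0 → fail=1;  out ∅∪∅=∅
  n15('bbdce'): parent n14 fail=1; on 'e' 1→0 → fail=9;  out {3}∪∅={3}
  n6('ccadcd'): parent n5 fail=1; on 'd' 1→0 → fail=0;  out {0}∪∅={0}

Text stream:
pos 0 'b': at 11  ** P4@[0:0]
pos 1 'c': at 1 (fail-walked)
pos 2 'c': at 2
pos 3 'b': at 7  ** P4@[3:3]
pos 4 'a': at 8  ** P1@[1:4]
pos 5 'c': at 1 (fail-walked)
pos 6 'c': at 2
pos 7 'a': at 3
pos 8 'd': at 4
pos 9 'c': at 5
pos 10 'd': at 6  ** P0@[5:10]
pos 11 'd': at 0 (fail-walked)
pos 12 'e': at 9
pos 13 'b': at 10  ** P2@[12:13],P4@[13:13]
pos 14 'b': at 12 (fail-walked)  ** P4@[14:14]
pos 15 'd': at 13
pos 16 'c': at 14
pos 17 'e': at 15  ** P3@[13:17]
pos 18 'b': at 10 (fail-walked)  ** P2@[17:18],P4@[18:18]
pos 19 'e': at 9 (fail-walked)
pos 20 'e': at 9 (fail-walked)
pos 21 'e': at 9 (fail-walked)

Result: [[0,4],[3,4],[4,1],[10,0],[13,2],[13,4],[14,4],[17,3],[18,2],[18,4]]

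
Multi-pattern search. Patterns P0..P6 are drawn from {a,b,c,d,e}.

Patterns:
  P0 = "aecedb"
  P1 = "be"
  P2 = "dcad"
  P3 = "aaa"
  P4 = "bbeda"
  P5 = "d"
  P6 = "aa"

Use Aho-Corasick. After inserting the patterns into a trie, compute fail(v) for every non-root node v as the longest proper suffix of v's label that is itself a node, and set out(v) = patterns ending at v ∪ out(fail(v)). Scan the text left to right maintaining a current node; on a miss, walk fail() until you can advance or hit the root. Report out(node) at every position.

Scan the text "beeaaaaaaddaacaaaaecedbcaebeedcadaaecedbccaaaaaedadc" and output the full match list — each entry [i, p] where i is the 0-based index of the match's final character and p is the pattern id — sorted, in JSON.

Build automaton:
Trie (insert patterns):
  n0 'ε': a→1 b→7 d→9
  n1 'a': a→13 e→2
  n2 'ae': c→3
  n3 'aec': e→4
  n4 'aece': d→5
  n5 'aeced': b→6
  n6 'aecedb': ·  [P0 ends]
  n7 'b': b→15 e→8
  n8 'be': ·  [P1 ends]
  n9 'd': c→10  [P5 ends]
  n10 'dc': a→11
  n11 'dca': d→12
  n12 'dcad': ·  [P2 ends]
  n13 'aa': a→14  [P6 ends]
  n14 'aaa': ·  [P3 ends]
  n15 'bb': e→16
  n16 'bbe': d→17
  n17 'bbed': a→18
  n18 'bbeda': ·  [P4 ends]

Failure links (BFS by depth):
  n1('a'): parent n0 fail=0; on 'a' 0 → fail=0;  out ∅∪∅=∅
  n7('b'): parent n0 fail=0; on 'b' 0 → fail=0;  out ∅∪∅=∅
  n9('d'): parent n0 fail=0; on 'd' 0 → fail=0;  out {5}∪∅={5}
  n2('ae'): parent n1 fail=0; on 'e' 0 → fail=0;  out ∅∪∅=∅
  n8('be'): parent n7 fail=0; on 'e' 0 → fail=0;  out {1}∪∅={1}
  n10('dc'): parent n9 fail=0; on 'c' 0 → fail=0;  out ∅∪∅=∅
  n13('aa'): parent n1 fail=0; on 'a' 0 → fail=1;  out {6}∪∅={6}
  n15('bb'): parent n7 fail=0; on 'b' 0 → fail=7;  out ∅∪∅=∅
  n3('aec'): parent n2 fail=0; on 'c' 0 → fail=0;  out ∅∪∅=∅
  n11('dca'): parent n10 fail=0; on 'a' 0 → fail=1;  out ∅∪∅=∅
  n14('aaa'): parent n13 fail=1; on 'a' 1 → fail=13;  out {3}∪{6}={3,6}
  n16('bbe'): parent n15 fail=7; on 'e' 7 → fail=8;  out ∅∪{1}={1}
  n4('aece'): parent n3 fail=0; on 'e' 0 → fail=0;  out ∅∪∅=∅
  n12('dcad'): parent n11 fail=1; on 'd' 1→0 → fail=9;  out {2}∪{5}={2,5}
  n17('bbed'): parent n16 fail=8; on 'd' 8→0 → fail=9;  out ∅∪{5}={5}
  n5('aeced'): parent n4 fail=0; on 'd' 0 → fail=9;  out ∅∪{5}={5}
  n18('bbeda'): parent n17 fail=9; on 'a' 9→0 → fail=1;  out {4}∪∅={4}
  n6('aecedb'): parent n5 fail=9; on 'b' 9→0 → fail=7;  out {0}∪∅={0}

Run:
[0] read 'b'  n0⇒n7
[1] read 'e'  n7⇒n8  emit P1@[0:1]
[2] read 'e'  n8⇒n0 (via fail)
[3] read 'a'  n0⇒n1
[4] read 'a'  n1⇒n13  emit P6@[3:4]
[5] read 'a'  n13⇒n14  emit P3@[3:5],P6@[4:5]
[6] read 'a'  n14⇒n14 (via fail)  emit P3@[4:6],P6@[5:6]
[7] read 'a'  n14⇒n14 (via fail)  emit P3@[5:7],P6@[6:7]
[8] read 'a'  n14⇒n14 (via fail)  emit P3@[6:8],P6@[7:8]
[9] read 'd'  n14⇒n9 (via fail)  emit P5@[9:9]
[10] read 'd'  n9⇒n9 (via fail)  emit P5@[10:10]
[11] read 'a'  n9⇒n1 (via fail)
[12] read 'a'  n1⇒n13  emit P6@[11:12]
[13] read 'c'  n13⇒n0 (via fail)
[14] read 'a'  n0⇒n1
[15] read 'a'  n1⇒n13  emit P6@[14:15]
[16] read 'a'  n13⇒n14  emit P3@[14:16],P6@[15:16]
[17] read 'a'  n14⇒n14 (via fail)  emit P3@[15:17],P6@[16:17]
[18] read 'e'  n14⇒n2 (via fail)
[19] read 'c'  n2⇒n3
[20] read 'e'  n3⇒n4
[21] read 'd'  n4⇒n5  emit P5@[21:21]
[22] read 'b'  n5⇒n6  emit P0@[17:22]
[23] read 'c'  n6⇒n0 (via fail)
[24] read 'a'  n0⇒n1
[25] read 'e'  n1⇒n2
[26] read 'b'  n2⇒n7 (via fail)
[27] read 'e'  n7⇒n8  emit P1@[26:27]
[28] read 'e'  n8⇒n0 (via fail)
[29] read 'd'  n0⇒n9  emit P5@[29:29]
[30] read 'c'  n9⇒n10
[31] read 'a'  n10⇒n11
[32] read 'd'  n11⇒n12  emit P2@[29:32],P5@[32:32]
[33] read 'a'  n12⇒n1 (via fail)
[34] read 'a'  n1⇒n13  emit P6@[33:34]
[35] read 'e'  n13⇒n2 (via fail)
[36] read 'c'  n2⇒n3
[37] read 'e'  n3⇒n4
[38] read 'd'  n4⇒n5  emit P5@[38:38]
[39] read 'b'  n5⇒n6  emit P0@[34:39]
[40] read 'c'  n6⇒n0 (via fail)
[41] read 'c'  n0⇒n0
[42] read 'a'  n0⇒n1
[43] read 'a'  n1⇒n13  emit P6@[42:43]
[44] read 'a'  n13⇒n14  emit P3@[42:44],P6@[43:44]
[45] read 'a'  n14⇒n14 (via fail)  emit P3@[43:45],P6@[44:45]
[46] read 'a'  n14⇒n14 (via fail)  emit P3@[44:46],P6@[45:46]
[47] read 'e'  n14⇒n2 (via fail)
[48] read 'd'  n2⇒n9 (via fail)  emit P5@[48:48]
[49] read 'a'  n9⇒n1 (via fail)
[50] read 'd'  n1⇒n9 (via fail)  emit P5@[50:50]
[51] read 'c'  n9⇒n10

All matches (sorted): [[1,1],[4,6],[5,3],[5,6],[6,3],[6,6],[7,3],[7,6],[8,3],[8,6],[9,5],[10,5],[12,6],[15,6],[16,3],[16,6],[17,3],[17,6],[21,5],[22,0],[27,1],[29,5],[32,2],[32,5],[34,6],[38,5],[39,0],[43,6],[44,3],[44,6],[45,3],[45,6],[46,3],[46,6],[48,5],[50,5]]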